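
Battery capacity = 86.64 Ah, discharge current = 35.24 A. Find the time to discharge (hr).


t = capacity / current = 86.64 / 35.24 = 2.459 hr

2.459 hr


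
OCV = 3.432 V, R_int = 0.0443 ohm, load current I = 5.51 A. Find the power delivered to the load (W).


Step 1: V_terminal = OCV - I*R = 3.432 - 5.51 * 0.0443 = 3.1879 V
Step 2: P_out = V_terminal * I = 3.1879 * 5.51 = 17.57 W

17.57 W


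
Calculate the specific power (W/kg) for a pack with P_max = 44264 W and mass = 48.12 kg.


SP = P / m = 44264 / 48.12 = 919.9 W/kg

919.9 W/kg


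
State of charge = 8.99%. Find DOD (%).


DOD = 100 - SOC = 100 - 8.99 = 91.01%

91.01%


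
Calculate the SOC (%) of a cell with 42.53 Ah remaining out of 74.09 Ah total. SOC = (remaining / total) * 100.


SOC% = 42.53 / 74.09 * 100 = 57.40%

57.40%


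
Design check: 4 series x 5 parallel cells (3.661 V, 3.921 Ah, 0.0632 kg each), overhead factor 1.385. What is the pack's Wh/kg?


Step 1: V_pack = 4 * 3.661 = 14.644 V
Step 2: C_pack = 5 * 3.921 = 19.605 Ah
Step 3: E_pack = V_pack * C_pack = 14.644 * 19.605 = 287.1 Wh
Step 4: m_pack = 4 * 5 * 0.0632 * 1.385 = 1.7506 kg
Step 5: ED = E_pack / m_pack = 287.1 / 1.7506 = 164.0 Wh/kg

164.0 Wh/kg


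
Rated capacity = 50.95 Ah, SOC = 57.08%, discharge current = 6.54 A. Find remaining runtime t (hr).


Step 1: remaining = SOC/100 * C_total = 57.08/100 * 50.95 = 29.082 Ah
Step 2: t = remaining / I = 29.082 / 6.54 = 4.447 hr

4.447 hr


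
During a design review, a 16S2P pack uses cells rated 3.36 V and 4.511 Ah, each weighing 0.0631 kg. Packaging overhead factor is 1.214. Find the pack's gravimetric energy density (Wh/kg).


Step 1: V_pack = 16 * 3.36 = 53.76 V
Step 2: C_pack = 2 * 4.511 = 9.022 Ah
Step 3: E_pack = V_pack * C_pack = 53.76 * 9.022 = 485.02 Wh
Step 4: m_pack = 16 * 2 * 0.0631 * 1.214 = 2.4513 kg
Step 5: ED = E_pack / m_pack = 485.02 / 2.4513 = 197.9 Wh/kg

197.9 Wh/kg


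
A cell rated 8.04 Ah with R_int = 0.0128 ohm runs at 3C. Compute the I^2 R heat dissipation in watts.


Step 1: I = C_rate * capacity = 3 * 8.04 = 24.12 A
Step 2: Q = I^2 * R = 24.12^2 * 0.0128 = 581.77 * 0.0128 = 7.447 W

7.447 W


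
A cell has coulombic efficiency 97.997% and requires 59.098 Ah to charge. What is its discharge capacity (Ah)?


Q_dis = eta/100 * Q_chg = 97.997/100 * 59.098 = 57.91 Ah

57.91 Ah


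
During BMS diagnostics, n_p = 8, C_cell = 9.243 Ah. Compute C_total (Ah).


Parallel capacities add: 8 * 9.243 Ah = 73.944 Ah

73.944 Ah


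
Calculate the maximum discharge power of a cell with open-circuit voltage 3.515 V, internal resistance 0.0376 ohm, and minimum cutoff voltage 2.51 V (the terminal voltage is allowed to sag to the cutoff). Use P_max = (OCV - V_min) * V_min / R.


P_max = (OCV - V_min) * V_min / R = (3.515 - 2.51) * 2.51 / 0.0376 = 1.005 * 2.51 / 0.0376 = 67.09 W

67.09 W


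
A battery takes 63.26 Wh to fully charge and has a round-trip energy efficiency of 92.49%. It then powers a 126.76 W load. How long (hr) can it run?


Step 1: E_discharge = eta/100 * E_charge = 92.49/100 * 63.26 = 58.509 Wh
Step 2: t = E_discharge / P = 58.509 / 126.76 = 0.4616 hr

0.4616 hr


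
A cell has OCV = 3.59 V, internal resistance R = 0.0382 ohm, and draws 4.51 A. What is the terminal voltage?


IR drop = 4.51 * 0.0382 = 0.17228 V
V = 3.59 - 0.17228 = 3.418 V

3.418 V


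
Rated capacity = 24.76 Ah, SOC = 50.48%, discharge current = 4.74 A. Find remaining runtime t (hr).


Step 1: remaining = SOC/100 * C_total = 50.48/100 * 24.76 = 12.499 Ah
Step 2: t = remaining / I = 12.499 / 4.74 = 2.637 hr

2.637 hr


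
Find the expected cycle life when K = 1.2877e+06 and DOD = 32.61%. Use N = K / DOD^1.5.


Step 1: DOD^1.5 = 32.61^1.5 = 186.22
Step 2: N = 1.2877e+06 / 186.22 = 6915 cycles

6915 cycles


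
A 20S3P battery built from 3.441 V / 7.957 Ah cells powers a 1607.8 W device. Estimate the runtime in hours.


Step 1: E_pack = Ns * V_cell * Np * C_cell = 20 * 3.441 * 3 * 7.957 = 1642.8 Wh
Step 2: t = E_pack / P = 1642.8 / 1607.8 = 1.022 hr

1.022 hr


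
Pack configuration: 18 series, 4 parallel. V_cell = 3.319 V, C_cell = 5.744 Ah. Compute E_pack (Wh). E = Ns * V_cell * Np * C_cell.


V_pack = 18 * 3.319 = 59.742 V
C_pack = 4 * 5.744 = 22.976 Ah
E = V_pack * C_pack = 59.742 * 22.976 = 1373 Wh

1373 Wh


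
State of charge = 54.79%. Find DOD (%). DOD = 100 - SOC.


DOD = 100 - SOC = 100 - 54.79 = 45.21%

45.21%


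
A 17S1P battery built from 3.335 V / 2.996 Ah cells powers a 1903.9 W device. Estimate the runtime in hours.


Step 1: E_pack = Ns * V_cell * Np * C_cell = 17 * 3.335 * 1 * 2.996 = 169.86 Wh
Step 2: t = E_pack / P = 169.86 / 1903.9 = 0.08922 hr

0.08922 hr


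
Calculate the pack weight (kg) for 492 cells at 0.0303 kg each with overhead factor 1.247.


Cell mass sum = 492 * 0.0303 = 14.908 kg
With overhead 1.247: m_pack = 14.908 * 1.247 = 18.59 kg

18.59 kg


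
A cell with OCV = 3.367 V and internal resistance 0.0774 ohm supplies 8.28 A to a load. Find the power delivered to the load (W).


Step 1: V_terminal = OCV - I*R = 3.367 - 8.28 * 0.0774 = 2.7261 V
Step 2: P_out = V_terminal * I = 2.7261 * 8.28 = 22.57 W

22.57 W


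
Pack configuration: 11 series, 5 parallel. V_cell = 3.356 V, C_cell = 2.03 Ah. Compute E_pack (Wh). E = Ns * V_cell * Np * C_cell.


V_pack = 11 * 3.356 = 36.916 V
C_pack = 5 * 2.03 = 10.15 Ah
E = V_pack * C_pack = 36.916 * 10.15 = 374.7 Wh

374.7 Wh


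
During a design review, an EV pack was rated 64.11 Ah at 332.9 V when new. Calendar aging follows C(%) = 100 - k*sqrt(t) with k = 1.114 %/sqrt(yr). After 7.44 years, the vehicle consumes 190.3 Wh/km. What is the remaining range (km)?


Step 1: capacity retention = 100 - 1.114 * sqrt(7.44) = 100 - 1.114 * 2.7276 = 96.961%
Step 2: C_now = 64.11 * 96.961/100 = 62.162 Ah
Step 3: E_pack = V * C_now = 332.9 * 62.162 = 20694 Wh
Step 4: range = E_pack / consumption = 20694 / 190.3 = 108.7 km

108.7 km


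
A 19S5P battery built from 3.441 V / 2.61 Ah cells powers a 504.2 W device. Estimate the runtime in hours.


Step 1: E_pack = Ns * V_cell * Np * C_cell = 19 * 3.441 * 5 * 2.61 = 853.2 Wh
Step 2: t = E_pack / P = 853.2 / 504.2 = 1.692 hr

1.692 hr


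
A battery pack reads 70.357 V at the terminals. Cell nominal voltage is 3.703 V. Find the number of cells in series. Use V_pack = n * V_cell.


n = V_pack / V_cell = 70.357 / 3.703 = 19

19


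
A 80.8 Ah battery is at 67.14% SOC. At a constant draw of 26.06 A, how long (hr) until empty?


Step 1: remaining = SOC/100 * C_total = 67.14/100 * 80.8 = 54.249 Ah
Step 2: t = remaining / I = 54.249 / 26.06 = 2.082 hr

2.082 hr


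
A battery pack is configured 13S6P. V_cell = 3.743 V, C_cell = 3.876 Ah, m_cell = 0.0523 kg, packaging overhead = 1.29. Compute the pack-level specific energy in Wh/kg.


Step 1: V_pack = 13 * 3.743 = 48.659 V
Step 2: C_pack = 6 * 3.876 = 23.256 Ah
Step 3: E_pack = V_pack * C_pack = 48.659 * 23.256 = 1131.6 Wh
Step 4: m_pack = 13 * 6 * 0.0523 * 1.29 = 5.2624 kg
Step 5: ED = E_pack / m_pack = 1131.6 / 5.2624 = 215.0 Wh/kg

215.0 Wh/kg


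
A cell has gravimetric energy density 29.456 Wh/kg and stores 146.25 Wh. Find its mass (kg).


m = E / ED = 146.25 / 29.456 = 4.965 kg

4.965 kg


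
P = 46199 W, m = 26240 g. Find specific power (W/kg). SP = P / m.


Convert: m = 26240 g = 26.24 kg
SP = P / m = 46199 / 26.24 = 1761 W/kg

1761 W/kg


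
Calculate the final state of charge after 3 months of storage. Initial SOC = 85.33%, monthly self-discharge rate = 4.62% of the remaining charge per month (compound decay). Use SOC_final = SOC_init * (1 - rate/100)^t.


Monthly retention factor = 1 - 4.62/100 = 0.9538
Over 3 months: factor^3 = 0.8677
SOC_final = 85.33 * 0.8677 = 74.04%

74.04%


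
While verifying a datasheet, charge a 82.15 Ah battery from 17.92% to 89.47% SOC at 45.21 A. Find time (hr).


delta_Ah = 82.15 * (89.47 - 17.92) / 100 = 58.778 Ah
t = delta_Ah / I = 58.778 / 45.21 = 1.300 hr

1.300 hr


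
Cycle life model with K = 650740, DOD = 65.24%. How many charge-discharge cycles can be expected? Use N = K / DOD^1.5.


Step 1: DOD^1.5 = 65.24^1.5 = 526.95
Step 2: N = 650740 / 526.95 = 1235 cycles

1235 cycles


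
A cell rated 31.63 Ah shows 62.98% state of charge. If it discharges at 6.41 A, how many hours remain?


Step 1: remaining = SOC/100 * C_total = 62.98/100 * 31.63 = 19.921 Ah
Step 2: t = remaining / I = 19.921 / 6.41 = 3.108 hr

3.108 hr


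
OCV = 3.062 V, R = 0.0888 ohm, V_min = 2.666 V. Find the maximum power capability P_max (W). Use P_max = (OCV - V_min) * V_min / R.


dV = OCV - V_min = 0.396 V (so I_max = dV / R)
P_max = dV * V_min / R = 0.396 * 2.666 / 0.0888 = 11.89 W

11.89 W


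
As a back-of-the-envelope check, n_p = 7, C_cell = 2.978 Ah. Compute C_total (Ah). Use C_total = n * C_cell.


C_total = 7 * 2.978 = 20.846 Ah

20.846 Ah


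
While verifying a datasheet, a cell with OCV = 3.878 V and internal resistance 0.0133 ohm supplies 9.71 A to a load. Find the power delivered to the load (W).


Step 1: V_terminal = OCV - I*R = 3.878 - 9.71 * 0.0133 = 3.7489 V
Step 2: P_out = V_terminal * I = 3.7489 * 9.71 = 36.40 W

36.40 W


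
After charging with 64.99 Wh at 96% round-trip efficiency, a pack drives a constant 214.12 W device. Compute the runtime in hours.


Step 1: E_discharge = eta/100 * E_charge = 96/100 * 64.99 = 62.39 Wh
Step 2: t = E_discharge / P = 62.39 / 214.12 = 0.2914 hr

0.2914 hr


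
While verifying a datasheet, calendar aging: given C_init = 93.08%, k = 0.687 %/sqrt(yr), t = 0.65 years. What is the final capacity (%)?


Step 1: sqrt(0.65 yr) = 0.80623
Step 2: drop = 0.687 * 0.80623 = 0.55388
Step 3: C_final = 93.08 - 0.55388 = 92.53%

92.53%


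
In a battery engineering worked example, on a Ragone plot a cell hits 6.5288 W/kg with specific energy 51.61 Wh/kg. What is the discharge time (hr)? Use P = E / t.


t = E / P = 51.61 / 6.5288 = 7.905 hr

7.905 hr


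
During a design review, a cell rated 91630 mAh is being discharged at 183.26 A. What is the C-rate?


Convert: capacity = 91630 mAh = 91.63 Ah
C_rate = I / capacity = 183.26 / 91.63 = 2C

2C


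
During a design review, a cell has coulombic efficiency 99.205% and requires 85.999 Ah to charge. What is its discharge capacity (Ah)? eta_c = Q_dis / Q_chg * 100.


Q_dis = eta/100 * Q_chg = 99.205/100 * 85.999 = 85.32 Ah

85.32 Ah


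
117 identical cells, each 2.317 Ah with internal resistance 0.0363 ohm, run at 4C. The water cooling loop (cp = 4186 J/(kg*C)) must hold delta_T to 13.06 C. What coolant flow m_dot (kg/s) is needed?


Step 1: I = 4 * 2.317 = 9.268 A
Step 2: Q_cell = I^2 * R = 9.268^2 * 0.0363 = 3.118 W
Step 3: Q_total = 117 * 3.118 = 364.81 W
Step 4: m_dot = Q_total / (cp * dT) = 364.81 / (4186 * 13.06) = 0.006673 kg/s

0.006673 kg/s


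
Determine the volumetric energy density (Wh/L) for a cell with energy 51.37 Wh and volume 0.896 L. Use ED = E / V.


Volumetric ED = 51.37 Wh / 0.896 L = 57.33 Wh/L

57.33 Wh/L


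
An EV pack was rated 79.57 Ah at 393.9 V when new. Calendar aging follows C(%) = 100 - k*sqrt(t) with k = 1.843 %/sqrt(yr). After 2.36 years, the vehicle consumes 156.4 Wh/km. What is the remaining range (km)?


Step 1: capacity retention = 100 - 1.843 * sqrt(2.36) = 100 - 1.843 * 1.5362 = 97.169%
Step 2: C_now = 79.57 * 97.169/100 = 77.317 Ah
Step 3: E_pack = V * C_now = 393.9 * 77.317 = 30455 Wh
Step 4: range = E_pack / consumption = 30455 / 156.4 = 194.7 km

194.7 km


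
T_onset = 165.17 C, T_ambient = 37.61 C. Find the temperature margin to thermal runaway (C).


margin = T_onset - T_ambient = 165.17 - 37.61 = 127.56 C

127.56 C


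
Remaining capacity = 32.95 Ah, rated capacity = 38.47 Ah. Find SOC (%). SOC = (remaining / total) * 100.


SOC = (remaining / total) * 100 = (32.95 / 38.47) * 100 = 85.65%

85.65%


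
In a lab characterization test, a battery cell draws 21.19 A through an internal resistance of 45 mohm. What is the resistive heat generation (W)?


Convert: R = 45 mohm = 0.045 ohm
Q = I^2 * R = 21.19^2 * 0.045 = 20.21 W

20.21 W


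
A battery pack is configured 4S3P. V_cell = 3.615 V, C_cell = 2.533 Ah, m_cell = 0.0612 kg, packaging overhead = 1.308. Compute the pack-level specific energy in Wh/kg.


Step 1: V_pack = 4 * 3.615 = 14.46 V
Step 2: C_pack = 3 * 2.533 = 7.599 Ah
Step 3: E_pack = V_pack * C_pack = 14.46 * 7.599 = 109.88 Wh
Step 4: m_pack = 4 * 3 * 0.0612 * 1.308 = 0.9606 kg
Step 5: ED = E_pack / m_pack = 109.88 / 0.9606 = 114.4 Wh/kg

114.4 Wh/kg


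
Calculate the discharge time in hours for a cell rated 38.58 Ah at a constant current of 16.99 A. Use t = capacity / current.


Runtime = 38.58 Ah / 16.99 A = 2.271 hr

2.271 hr


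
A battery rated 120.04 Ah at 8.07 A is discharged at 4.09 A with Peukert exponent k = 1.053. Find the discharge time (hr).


t_rated = C / I_rated = 120.04 / 8.07 = 14.875 hr
(I_rated/I)^k = (1.9731)^1.053 = 2.0455
t = t_rated * (I_rated/I)^k = 14.875 * 2.0455 = 30.43 hr

30.43 hr


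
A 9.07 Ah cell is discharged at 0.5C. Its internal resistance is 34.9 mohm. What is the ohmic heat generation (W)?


Convert: R = 34.9 mohm = 0.0349 ohm
Step 1: I = C_rate * capacity = 0.5 * 9.07 = 4.535 A
Step 2: Q = I^2 * R = 4.535^2 * 0.0349 = 20.566 * 0.0349 = 0.7178 W

0.7178 W


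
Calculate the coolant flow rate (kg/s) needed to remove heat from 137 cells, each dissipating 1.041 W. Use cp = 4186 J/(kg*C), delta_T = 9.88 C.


Step 1: Total heat Q = 137 * 1.041 W = 142.62 W
Step 2: denom = cp * dT = 4186 * 9.88 = 41358
Step 3: m_dot = 142.62 / 41358 = 0.003448 kg/s

0.003448 kg/s


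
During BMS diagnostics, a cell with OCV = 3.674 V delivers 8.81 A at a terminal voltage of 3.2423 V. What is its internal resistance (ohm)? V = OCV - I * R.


R = (OCV - V) / I = (3.674 - 3.2423) / 8.81 = 0.04900 ohm

0.04900 ohm


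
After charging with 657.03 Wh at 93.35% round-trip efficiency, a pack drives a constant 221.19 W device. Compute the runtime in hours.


Step 1: E_discharge = eta/100 * E_charge = 93.35/100 * 657.03 = 613.34 Wh
Step 2: t = E_discharge / P = 613.34 / 221.19 = 2.773 hr

2.773 hr


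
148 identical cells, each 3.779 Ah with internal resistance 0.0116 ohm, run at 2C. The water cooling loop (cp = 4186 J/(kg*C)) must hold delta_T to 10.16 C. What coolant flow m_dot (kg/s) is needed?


Step 1: I = 2 * 3.779 = 7.558 A
Step 2: Q_cell = I^2 * R = 7.558^2 * 0.0116 = 0.66263 W
Step 3: Q_total = 148 * 0.66263 = 98.069 W
Step 4: m_dot = Q_total / (cp * dT) = 98.069 / (4186 * 10.16) = 0.002306 kg/s

0.002306 kg/s


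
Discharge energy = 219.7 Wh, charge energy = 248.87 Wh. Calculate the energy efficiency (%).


eta_e = E_dis / E_chg * 100 = 219.7 / 248.87 * 100 = 88.28%

88.28%


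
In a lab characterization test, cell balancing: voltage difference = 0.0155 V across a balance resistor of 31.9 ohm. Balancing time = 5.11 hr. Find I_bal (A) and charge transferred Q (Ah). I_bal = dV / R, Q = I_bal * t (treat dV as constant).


First, Ohm's law: I_bal = 0.0155 V / 31.9 ohm = 4.8589e-04 A
Then Q = I * t = 4.8589e-04 A * 5.11 hr = 0.002483 Ah

I=4.8589e-04 A, Q=0.002483 Ah


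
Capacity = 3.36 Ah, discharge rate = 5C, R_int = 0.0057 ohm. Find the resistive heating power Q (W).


Step 1: I = C_rate * capacity = 5 * 3.36 = 16.8 A
Step 2: Q = I^2 * R = 16.8^2 * 0.0057 = 282.24 * 0.0057 = 1.609 W

1.609 W


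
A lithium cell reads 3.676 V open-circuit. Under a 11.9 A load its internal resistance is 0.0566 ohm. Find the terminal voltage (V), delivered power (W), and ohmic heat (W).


Step 1: V_terminal = OCV - I*R = 3.676 - 11.9 * 0.0566 = 3.0025 V
Step 2: P_out = V_terminal * I = 3.0025 * 11.9 = 35.73 W
Step 3: Q = I^2 * R = 11.9^2 * 0.0566 = 8.015 W

V=3.0025 V, P=35.73 W, Q=8.015 W


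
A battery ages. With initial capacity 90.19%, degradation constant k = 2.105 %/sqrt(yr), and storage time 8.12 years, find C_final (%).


Step 1: sqrt(8.12 yr) = 2.8496
Step 2: drop = 2.105 * 2.8496 = 5.9984
Step 3: C_final = 90.19 - 5.9984 = 84.19%

84.19%


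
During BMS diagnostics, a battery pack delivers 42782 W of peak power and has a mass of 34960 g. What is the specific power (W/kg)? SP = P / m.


Convert: m = 34960 g = 34.96 kg
SP = P / m = 42782 / 34.96 = 1224 W/kg

1224 W/kg


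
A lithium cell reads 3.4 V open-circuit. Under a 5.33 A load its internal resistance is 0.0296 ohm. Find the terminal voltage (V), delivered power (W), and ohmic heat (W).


Step 1: V_terminal = OCV - I*R = 3.4 - 5.33 * 0.0296 = 3.2422 V
Step 2: P_out = V_terminal * I = 3.2422 * 5.33 = 17.28 W
Step 3: Q = I^2 * R = 5.33^2 * 0.0296 = 0.8409 W

V=3.2422 V, P=17.28 W, Q=0.8409 W


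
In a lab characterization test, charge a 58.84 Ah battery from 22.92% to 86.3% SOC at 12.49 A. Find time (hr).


delta_Ah = 58.84 * (86.3 - 22.92) / 100 = 37.293 Ah
t = delta_Ah / I = 37.293 / 12.49 = 2.986 hr

2.986 hr


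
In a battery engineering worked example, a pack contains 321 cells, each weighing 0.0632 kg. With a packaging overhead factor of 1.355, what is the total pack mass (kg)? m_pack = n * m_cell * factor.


Cell mass sum = 321 * 0.0632 = 20.287 kg
With overhead 1.355: m_pack = 20.287 * 1.355 = 27.49 kg

27.49 kg


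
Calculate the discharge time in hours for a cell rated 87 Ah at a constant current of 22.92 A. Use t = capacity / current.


t = capacity / current = 87 / 22.92 = 3.796 hr

3.796 hr


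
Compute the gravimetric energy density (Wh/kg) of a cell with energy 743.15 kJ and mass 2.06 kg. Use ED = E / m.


Convert: E = 743.15 kJ = 206.43 Wh
ED = E / m = 206.43 / 2.06 = 100.2 Wh/kg

100.2 Wh/kg


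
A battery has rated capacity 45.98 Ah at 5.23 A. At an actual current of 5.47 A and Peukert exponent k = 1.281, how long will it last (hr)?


t_rated = C / I_rated = 45.98 / 5.23 = 8.7916 hr
(I_rated/I)^k = (0.95612)^1.281 = 0.94414
t = t_rated * (I_rated/I)^k = 8.7916 * 0.94414 = 8.301 hr

8.301 hr


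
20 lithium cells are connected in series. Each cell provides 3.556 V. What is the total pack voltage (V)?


Series voltages add: 20 * 3.556 V = 71.12 V

71.12 V


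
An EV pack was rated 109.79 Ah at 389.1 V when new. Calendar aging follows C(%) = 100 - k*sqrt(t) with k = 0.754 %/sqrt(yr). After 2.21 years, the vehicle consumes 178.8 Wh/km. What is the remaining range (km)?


Step 1: capacity retention = 100 - 0.754 * sqrt(2.21) = 100 - 0.754 * 1.4866 = 98.879%
Step 2: C_now = 109.79 * 98.879/100 = 108.56 Ah
Step 3: E_pack = V * C_now = 389.1 * 108.56 = 42241 Wh
Step 4: range = E_pack / consumption = 42241 / 178.8 = 236.2 km

236.2 km


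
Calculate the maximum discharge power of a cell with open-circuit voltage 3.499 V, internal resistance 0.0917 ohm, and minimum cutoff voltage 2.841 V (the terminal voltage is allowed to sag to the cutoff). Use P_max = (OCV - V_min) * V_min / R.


P_max = (OCV - V_min) * V_min / R = (3.499 - 2.841) * 2.841 / 0.0917 = 0.658 * 2.841 / 0.0917 = 20.39 W

20.39 W


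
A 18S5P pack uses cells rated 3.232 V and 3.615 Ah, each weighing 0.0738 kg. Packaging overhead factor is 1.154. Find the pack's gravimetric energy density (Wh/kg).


Step 1: V_pack = 18 * 3.232 = 58.176 V
Step 2: C_pack = 5 * 3.615 = 18.075 Ah
Step 3: E_pack = V_pack * C_pack = 58.176 * 18.075 = 1051.5 Wh
Step 4: m_pack = 18 * 5 * 0.0738 * 1.154 = 7.6649 kg
Step 5: ED = E_pack / m_pack = 1051.5 / 7.6649 = 137.2 Wh/kg

137.2 Wh/kg


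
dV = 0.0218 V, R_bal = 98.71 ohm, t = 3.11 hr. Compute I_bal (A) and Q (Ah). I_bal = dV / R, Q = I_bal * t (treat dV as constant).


I_bal = dV / R = 0.0218 / 98.71 = 2.2085e-04 A
Q = I_bal * t = 2.2085e-04 * 3.11 = 6.868e-04 Ah

I=2.2085e-04 A, Q=6.868e-04 Ah


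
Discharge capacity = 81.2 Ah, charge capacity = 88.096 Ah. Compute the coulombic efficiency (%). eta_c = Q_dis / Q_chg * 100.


Coulombic efficiency = 81.2/88.096 * 100% = 92.17%

92.17%


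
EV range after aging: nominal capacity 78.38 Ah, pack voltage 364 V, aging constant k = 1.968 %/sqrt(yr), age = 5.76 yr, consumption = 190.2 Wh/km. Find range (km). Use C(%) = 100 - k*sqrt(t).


Step 1: capacity retention = 100 - 1.968 * sqrt(5.76) = 100 - 1.968 * 2.4 = 95.277%
Step 2: C_now = 78.38 * 95.277/100 = 74.678 Ah
Step 3: E_pack = V * C_now = 364 * 74.678 = 27183 Wh
Step 4: range = E_pack / consumption = 27183 / 190.2 = 142.9 km

142.9 km


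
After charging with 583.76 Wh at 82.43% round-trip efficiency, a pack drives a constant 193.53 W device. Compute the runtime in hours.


Step 1: E_discharge = eta/100 * E_charge = 82.43/100 * 583.76 = 481.19 Wh
Step 2: t = E_discharge / P = 481.19 / 193.53 = 2.486 hr

2.486 hr


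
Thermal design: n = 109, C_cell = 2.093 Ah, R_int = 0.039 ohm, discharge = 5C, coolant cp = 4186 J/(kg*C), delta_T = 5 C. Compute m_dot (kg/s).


Step 1: I = 5 * 2.093 = 10.465 A
Step 2: Q_cell = I^2 * R = 10.465^2 * 0.039 = 4.2711 W
Step 3: Q_total = 109 * 4.2711 = 465.55 W
Step 4: m_dot = Q_total / (cp * dT) = 465.55 / (4186 * 5) = 0.02224 kg/s

0.02224 kg/s


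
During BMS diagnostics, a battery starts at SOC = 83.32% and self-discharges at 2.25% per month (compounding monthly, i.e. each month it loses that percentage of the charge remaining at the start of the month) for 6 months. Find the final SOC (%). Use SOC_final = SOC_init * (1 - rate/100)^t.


decay = (1 - 2.25/100)^6 = 0.87237
SOC_final = 83.32 * 0.87237 = 72.69%

72.69%


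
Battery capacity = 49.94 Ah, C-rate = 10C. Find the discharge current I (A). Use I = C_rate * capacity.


I = C_rate * capacity = 10 * 49.94 = 499.4 A

499.4 A


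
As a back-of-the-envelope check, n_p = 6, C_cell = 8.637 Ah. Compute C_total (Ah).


C_total = 6 * 8.637 = 51.822 Ah

51.822 Ah


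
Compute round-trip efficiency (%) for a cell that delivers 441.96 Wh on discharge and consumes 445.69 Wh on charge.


Round-trip efficiency = 441.96/445.69 * 100% = 99.16%

99.16%


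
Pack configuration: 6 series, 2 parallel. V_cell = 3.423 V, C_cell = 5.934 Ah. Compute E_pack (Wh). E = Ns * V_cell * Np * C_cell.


E = Ns * Vcell * Np * Ccell = 6 * 3.423 * 2 * 5.934 = 243.7 Wh

243.7 Wh


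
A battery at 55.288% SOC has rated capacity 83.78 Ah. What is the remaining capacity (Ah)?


remaining = SOC / 100 * total = 55.288 / 100 * 83.78 = 46.32 Ah

46.32 Ah


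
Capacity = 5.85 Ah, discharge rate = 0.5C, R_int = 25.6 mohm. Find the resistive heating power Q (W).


Convert: R = 25.6 mohm = 0.0256 ohm
Step 1: I = C_rate * capacity = 0.5 * 5.85 = 2.925 A
Step 2: Q = I^2 * R = 2.925^2 * 0.0256 = 8.5556 * 0.0256 = 0.2190 W

0.2190 W


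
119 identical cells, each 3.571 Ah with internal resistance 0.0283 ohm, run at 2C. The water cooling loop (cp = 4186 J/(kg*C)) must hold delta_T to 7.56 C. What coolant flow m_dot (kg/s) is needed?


Step 1: I = 2 * 3.571 = 7.142 A
Step 2: Q_cell = I^2 * R = 7.142^2 * 0.0283 = 1.4435 W
Step 3: Q_total = 119 * 1.4435 = 171.78 W
Step 4: m_dot = Q_total / (cp * dT) = 171.78 / (4186 * 7.56) = 0.005428 kg/s

0.005428 kg/s


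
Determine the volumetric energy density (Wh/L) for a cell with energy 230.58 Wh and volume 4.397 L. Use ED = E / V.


Volumetric ED = 230.58 Wh / 4.397 L = 52.44 Wh/L

52.44 Wh/L


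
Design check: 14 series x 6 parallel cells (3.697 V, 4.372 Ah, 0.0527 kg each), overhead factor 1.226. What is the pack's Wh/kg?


Step 1: V_pack = 14 * 3.697 = 51.758 V
Step 2: C_pack = 6 * 4.372 = 26.232 Ah
Step 3: E_pack = V_pack * C_pack = 51.758 * 26.232 = 1357.7 Wh
Step 4: m_pack = 14 * 6 * 0.0527 * 1.226 = 5.4273 kg
Step 5: ED = E_pack / m_pack = 1357.7 / 5.4273 = 250.2 Wh/kg

250.2 Wh/kg


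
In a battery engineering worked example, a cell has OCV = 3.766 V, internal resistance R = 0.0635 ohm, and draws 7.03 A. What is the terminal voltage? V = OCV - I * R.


IR drop = 7.03 * 0.0635 = 0.44641 V
V = 3.766 - 0.44641 = 3.320 V

3.320 V


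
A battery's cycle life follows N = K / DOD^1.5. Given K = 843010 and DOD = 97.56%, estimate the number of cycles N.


Step 1: DOD^1.5 = 97.56^1.5 = 963.62
Step 2: N = 843010 / 963.62 = 874.8 cycles

874.8 cycles


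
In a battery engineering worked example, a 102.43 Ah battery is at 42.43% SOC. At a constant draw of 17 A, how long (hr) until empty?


Step 1: remaining = SOC/100 * C_total = 42.43/100 * 102.43 = 43.461 Ah
Step 2: t = remaining / I = 43.461 / 17 = 2.557 hr

2.557 hr


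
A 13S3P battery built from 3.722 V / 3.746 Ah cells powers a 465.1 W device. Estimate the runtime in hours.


Step 1: E_pack = Ns * V_cell * Np * C_cell = 13 * 3.722 * 3 * 3.746 = 543.76 Wh
Step 2: t = E_pack / P = 543.76 / 465.1 = 1.169 hr

1.169 hr


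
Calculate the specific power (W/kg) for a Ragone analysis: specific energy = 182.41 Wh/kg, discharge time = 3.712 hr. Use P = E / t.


Specific power = 182.41 Wh/kg / 3.712 hr = 49.14 W/kg

49.14 W/kg


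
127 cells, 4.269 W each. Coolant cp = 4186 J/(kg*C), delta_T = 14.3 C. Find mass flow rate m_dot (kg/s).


Q_total = 127 * 4.269 = 542.16 W
m_dot = Q_total / (cp * dT) = 542.16 / (4186 * 14.3) = 0.009057 kg/s

0.009057 kg/s


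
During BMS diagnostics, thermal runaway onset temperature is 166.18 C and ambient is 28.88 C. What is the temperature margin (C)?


margin = T_onset - T_ambient = 166.18 - 28.88 = 137.3 C

137.3 C


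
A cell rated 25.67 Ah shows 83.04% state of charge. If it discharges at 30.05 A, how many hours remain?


Step 1: remaining = SOC/100 * C_total = 83.04/100 * 25.67 = 21.316 Ah
Step 2: t = remaining / I = 21.316 / 30.05 = 0.7094 hr

0.7094 hr


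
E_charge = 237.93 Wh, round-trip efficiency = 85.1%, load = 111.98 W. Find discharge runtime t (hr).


Step 1: E_discharge = eta/100 * E_charge = 85.1/100 * 237.93 = 202.48 Wh
Step 2: t = E_discharge / P = 202.48 / 111.98 = 1.808 hr

1.808 hr


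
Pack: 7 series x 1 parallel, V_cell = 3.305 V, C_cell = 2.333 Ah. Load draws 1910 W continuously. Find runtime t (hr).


Step 1: E_pack = Ns * V_cell * Np * C_cell = 7 * 3.305 * 1 * 2.333 = 53.974 Wh
Step 2: t = E_pack / P = 53.974 / 1910 = 0.02826 hr

0.02826 hr


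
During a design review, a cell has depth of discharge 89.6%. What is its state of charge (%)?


SOC = 100 - DOD = 100 - 89.6 = 10.4%

10.4%


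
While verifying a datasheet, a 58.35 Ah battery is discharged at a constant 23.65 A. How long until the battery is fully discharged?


Runtime = 58.35 Ah / 23.65 A = 2.467 hr

2.467 hr


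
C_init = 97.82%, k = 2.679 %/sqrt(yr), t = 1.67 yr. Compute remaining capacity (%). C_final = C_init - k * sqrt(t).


Step 1: sqrt(1.67 yr) = 1.2923
Step 2: drop = 2.679 * 1.2923 = 3.4621
Step 3: C_final = 97.82 - 3.4621 = 94.36%

94.36%


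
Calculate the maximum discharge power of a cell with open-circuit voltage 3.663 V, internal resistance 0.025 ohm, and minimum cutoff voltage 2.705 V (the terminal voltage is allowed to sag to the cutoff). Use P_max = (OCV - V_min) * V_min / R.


dV = OCV - V_min = 0.958 V (so I_max = dV / R)
P_max = dV * V_min / R = 0.958 * 2.705 / 0.025 = 103.7 W

103.7 W


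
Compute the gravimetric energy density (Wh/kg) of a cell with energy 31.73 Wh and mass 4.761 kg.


ED = E / m = 31.73 / 4.761 = 6.665 Wh/kg

6.665 Wh/kg


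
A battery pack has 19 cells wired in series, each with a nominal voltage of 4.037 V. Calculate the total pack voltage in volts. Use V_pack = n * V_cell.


V_pack = n * V_cell = 19 * 4.037 = 76.703 V

76.703 V


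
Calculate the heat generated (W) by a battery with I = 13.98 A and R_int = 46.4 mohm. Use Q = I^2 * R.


Convert: R = 46.4 mohm = 0.0464 ohm
Q = I^2 * R = 13.98^2 * 0.0464 = 9.068 W

9.068 W


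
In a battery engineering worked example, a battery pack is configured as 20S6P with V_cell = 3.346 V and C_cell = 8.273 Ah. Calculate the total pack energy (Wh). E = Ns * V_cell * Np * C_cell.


V_pack = 20 * 3.346 = 66.92 V
C_pack = 6 * 8.273 = 49.638 Ah
E = V_pack * C_pack = 66.92 * 49.638 = 3322 Wh

3322 Wh


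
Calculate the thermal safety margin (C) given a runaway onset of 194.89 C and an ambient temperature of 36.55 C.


Safety margin = 194.89 C - 36.55 C = 158.34 C

158.34 C


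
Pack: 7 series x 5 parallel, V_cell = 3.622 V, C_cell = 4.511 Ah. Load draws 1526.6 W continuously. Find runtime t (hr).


Step 1: E_pack = Ns * V_cell * Np * C_cell = 7 * 3.622 * 5 * 4.511 = 571.86 Wh
Step 2: t = E_pack / P = 571.86 / 1526.6 = 0.3746 hr

0.3746 hr


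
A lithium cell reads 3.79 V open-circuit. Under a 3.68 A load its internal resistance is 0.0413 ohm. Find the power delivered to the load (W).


Step 1: V_terminal = OCV - I*R = 3.79 - 3.68 * 0.0413 = 3.638 V
Step 2: P_out = V_terminal * I = 3.638 * 3.68 = 13.39 W

13.39 W


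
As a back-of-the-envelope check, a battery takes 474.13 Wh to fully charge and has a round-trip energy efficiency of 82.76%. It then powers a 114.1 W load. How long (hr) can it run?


Step 1: E_discharge = eta/100 * E_charge = 82.76/100 * 474.13 = 392.39 Wh
Step 2: t = E_discharge / P = 392.39 / 114.1 = 3.439 hr

3.439 hr


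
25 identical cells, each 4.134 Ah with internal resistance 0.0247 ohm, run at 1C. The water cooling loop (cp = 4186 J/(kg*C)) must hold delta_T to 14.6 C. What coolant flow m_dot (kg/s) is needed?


Step 1: I = 1 * 4.134 = 4.134 A
Step 2: Q_cell = I^2 * R = 4.134^2 * 0.0247 = 0.42212 W
Step 3: Q_total = 25 * 0.42212 = 10.553 W
Step 4: m_dot = Q_total / (cp * dT) = 10.553 / (4186 * 14.6) = 1.727e-04 kg/s

1.727e-04 kg/s


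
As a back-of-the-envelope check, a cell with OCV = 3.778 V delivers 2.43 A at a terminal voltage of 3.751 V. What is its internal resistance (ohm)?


R = (OCV - V) / I = (3.778 - 3.751) / 2.43 = 0.01111 ohm

0.01111 ohm


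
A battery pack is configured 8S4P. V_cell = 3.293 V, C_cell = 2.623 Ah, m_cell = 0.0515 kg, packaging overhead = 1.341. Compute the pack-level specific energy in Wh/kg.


Step 1: V_pack = 8 * 3.293 = 26.344 V
Step 2: C_pack = 4 * 2.623 = 10.492 Ah
Step 3: E_pack = V_pack * C_pack = 26.344 * 10.492 = 276.4 Wh
Step 4: m_pack = 8 * 4 * 0.0515 * 1.341 = 2.21 kg
Step 5: ED = E_pack / m_pack = 276.4 / 2.21 = 125.1 Wh/kg

125.1 Wh/kg


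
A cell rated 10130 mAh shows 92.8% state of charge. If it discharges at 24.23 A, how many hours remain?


Convert: C_total = 10130 mAh = 10.13 Ah
Step 1: remaining = SOC/100 * C_total = 92.8/100 * 10.13 = 9.4006 Ah
Step 2: t = remaining / I = 9.4006 / 24.23 = 0.3880 hr

0.3880 hr


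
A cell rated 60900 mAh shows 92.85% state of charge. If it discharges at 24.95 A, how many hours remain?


Convert: C_total = 60900 mAh = 60.9 Ah
Step 1: remaining = SOC/100 * C_total = 92.85/100 * 60.9 = 56.546 Ah
Step 2: t = remaining / I = 56.546 / 24.95 = 2.266 hr

2.266 hr


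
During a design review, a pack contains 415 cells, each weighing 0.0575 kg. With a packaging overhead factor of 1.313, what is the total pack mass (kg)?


Cell mass sum = 415 * 0.0575 = 23.863 kg
With overhead 1.313: m_pack = 23.863 * 1.313 = 31.33 kg

31.33 kg


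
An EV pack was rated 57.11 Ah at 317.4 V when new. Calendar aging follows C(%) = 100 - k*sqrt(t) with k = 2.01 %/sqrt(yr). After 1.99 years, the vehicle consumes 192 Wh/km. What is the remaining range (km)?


Step 1: capacity retention = 100 - 2.01 * sqrt(1.99) = 100 - 2.01 * 1.4107 = 97.164%
Step 2: C_now = 57.11 * 97.164/100 = 55.49 Ah
Step 3: E_pack = V * C_now = 317.4 * 55.49 = 17613 Wh
Step 4: range = E_pack / consumption = 17613 / 192 = 91.73 km

91.73 km


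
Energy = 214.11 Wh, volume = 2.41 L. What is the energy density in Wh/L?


Volumetric ED = 214.11 Wh / 2.41 L = 88.84 Wh/L

88.84 Wh/L


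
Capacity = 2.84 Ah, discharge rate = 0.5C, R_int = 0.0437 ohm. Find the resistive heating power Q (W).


Step 1: I = C_rate * capacity = 0.5 * 2.84 = 1.42 A
Step 2: Q = I^2 * R = 1.42^2 * 0.0437 = 2.0164 * 0.0437 = 0.08812 W

0.08812 W


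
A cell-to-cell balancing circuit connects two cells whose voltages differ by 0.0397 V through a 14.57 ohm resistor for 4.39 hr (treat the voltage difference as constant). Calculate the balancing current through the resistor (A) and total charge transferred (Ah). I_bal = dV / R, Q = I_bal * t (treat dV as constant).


I_bal = dV / R = 0.0397 / 14.57 = 0.0027248 A
Q = I_bal * t = 0.0027248 * 4.39 = 0.01196 Ah

I=0.0027248 A, Q=0.01196 Ah


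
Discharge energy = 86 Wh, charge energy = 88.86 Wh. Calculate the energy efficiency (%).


Round-trip efficiency = 86/88.86 * 100% = 96.78%

96.78%


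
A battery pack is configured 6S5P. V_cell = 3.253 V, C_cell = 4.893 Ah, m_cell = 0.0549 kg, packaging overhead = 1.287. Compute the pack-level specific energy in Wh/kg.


Step 1: V_pack = 6 * 3.253 = 19.518 V
Step 2: C_pack = 5 * 4.893 = 24.465 Ah
Step 3: E_pack = V_pack * C_pack = 19.518 * 24.465 = 477.51 Wh
Step 4: m_pack = 6 * 5 * 0.0549 * 1.287 = 2.1197 kg
Step 5: ED = E_pack / m_pack = 477.51 / 2.1197 = 225.3 Wh/kg

225.3 Wh/kg


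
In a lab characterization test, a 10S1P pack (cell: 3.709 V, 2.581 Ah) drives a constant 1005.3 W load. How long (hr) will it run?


Step 1: E_pack = Ns * V_cell * Np * C_cell = 10 * 3.709 * 1 * 2.581 = 95.729 Wh
Step 2: t = E_pack / P = 95.729 / 1005.3 = 0.09522 hr

0.09522 hr


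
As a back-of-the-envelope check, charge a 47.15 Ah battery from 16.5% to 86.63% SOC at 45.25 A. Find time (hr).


delta_Ah = 47.15 * (86.63 - 16.5) / 100 = 33.066 Ah
t = delta_Ah / I = 33.066 / 45.25 = 0.7307 hr

0.7307 hr


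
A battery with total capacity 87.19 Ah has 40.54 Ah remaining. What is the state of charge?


SOC = (remaining / total) * 100 = (40.54 / 87.19) * 100 = 46.50%

46.50%


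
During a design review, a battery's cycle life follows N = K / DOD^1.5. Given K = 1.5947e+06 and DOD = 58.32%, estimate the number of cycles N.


Step 1: DOD^1.5 = 58.32^1.5 = 445.38
Step 2: N = 1.5947e+06 / 445.38 = 3581 cycles

3581 cycles


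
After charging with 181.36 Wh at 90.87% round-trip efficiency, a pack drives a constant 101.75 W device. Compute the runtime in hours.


Step 1: E_discharge = eta/100 * E_charge = 90.87/100 * 181.36 = 164.8 Wh
Step 2: t = E_discharge / P = 164.8 / 101.75 = 1.620 hr

1.620 hr


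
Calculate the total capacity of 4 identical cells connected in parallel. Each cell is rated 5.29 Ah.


C_total = 4 * 5.29 = 21.16 Ah

21.16 Ah


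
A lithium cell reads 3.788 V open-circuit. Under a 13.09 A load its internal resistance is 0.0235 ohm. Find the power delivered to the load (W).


Step 1: V_terminal = OCV - I*R = 3.788 - 13.09 * 0.0235 = 3.4804 V
Step 2: P_out = V_terminal * I = 3.4804 * 13.09 = 45.56 W

45.56 W


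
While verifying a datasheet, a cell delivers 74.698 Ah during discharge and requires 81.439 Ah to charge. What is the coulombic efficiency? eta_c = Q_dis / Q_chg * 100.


Coulombic efficiency = 74.698/81.439 * 100% = 91.72%

91.72%


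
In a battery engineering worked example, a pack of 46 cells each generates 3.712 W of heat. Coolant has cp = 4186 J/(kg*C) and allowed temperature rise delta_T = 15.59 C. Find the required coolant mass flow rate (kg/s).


Q_total = 46 * 3.712 = 170.75 W
m_dot = Q_total / (cp * dT) = 170.75 / (4186 * 15.59) = 0.002616 kg/s

0.002616 kg/s


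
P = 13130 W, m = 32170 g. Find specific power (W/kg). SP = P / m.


Convert: m = 32170 g = 32.17 kg
SP = P / m = 13130 / 32.17 = 408.1 W/kg

408.1 W/kg


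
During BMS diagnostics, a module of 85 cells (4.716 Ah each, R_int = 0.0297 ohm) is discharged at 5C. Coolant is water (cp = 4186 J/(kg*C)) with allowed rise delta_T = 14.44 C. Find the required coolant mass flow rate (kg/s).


Step 1: I = 5 * 4.716 = 23.58 A
Step 2: Q_cell = I^2 * R = 23.58^2 * 0.0297 = 16.514 W
Step 3: Q_total = 85 * 16.514 = 1403.7 W
Step 4: m_dot = Q_total / (cp * dT) = 1403.7 / (4186 * 14.44) = 0.02322 kg/s

0.02322 kg/s


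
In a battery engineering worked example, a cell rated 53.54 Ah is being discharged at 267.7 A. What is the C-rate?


C_rate = I / capacity = 267.7 / 53.54 = 5C

5C


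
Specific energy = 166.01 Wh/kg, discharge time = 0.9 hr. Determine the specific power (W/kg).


Specific power = 166.01 Wh/kg / 0.9 hr = 184.5 W/kg

184.5 W/kg


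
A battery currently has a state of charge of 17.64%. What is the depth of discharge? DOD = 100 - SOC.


DOD = 100 - SOC = 100 - 17.64 = 82.36%

82.36%


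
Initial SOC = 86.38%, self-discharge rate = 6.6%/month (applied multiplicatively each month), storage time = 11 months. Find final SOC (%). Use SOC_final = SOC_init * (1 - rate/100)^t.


Monthly retention factor = 1 - 6.6/100 = 0.934
Over 11 months: factor^11 = 0.47186
SOC_final = 86.38 * 0.47186 = 40.76%

40.76%


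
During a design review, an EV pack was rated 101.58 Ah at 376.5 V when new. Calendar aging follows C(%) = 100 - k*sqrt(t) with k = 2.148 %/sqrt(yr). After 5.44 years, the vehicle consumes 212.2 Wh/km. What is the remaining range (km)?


Step 1: capacity retention = 100 - 2.148 * sqrt(5.44) = 100 - 2.148 * 2.3324 = 94.99%
Step 2: C_now = 101.58 * 94.99/100 = 96.491 Ah
Step 3: E_pack = V * C_now = 376.5 * 96.491 = 36329 Wh
Step 4: range = E_pack / consumption = 36329 / 212.2 = 171.2 km

171.2 km


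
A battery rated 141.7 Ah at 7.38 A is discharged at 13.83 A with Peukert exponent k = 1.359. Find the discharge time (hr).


Step 1: t_rated = C / I_rated = 141.7 / 7.38 = 19.201 hr
Step 2: ratio = 7.38 / 13.83 = 0.53362
Step 3: ratio^k = 0.53362^1.359 = 0.4259
Step 4: t = t_rated * ratio^k = 19.201 * 0.4259 = 8.178 hr

8.178 hr


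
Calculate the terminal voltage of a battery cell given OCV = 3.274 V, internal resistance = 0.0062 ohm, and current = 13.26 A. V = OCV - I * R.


IR drop = 13.26 * 0.0062 = 0.082212 V
V = 3.274 - 0.082212 = 3.192 V

3.192 V


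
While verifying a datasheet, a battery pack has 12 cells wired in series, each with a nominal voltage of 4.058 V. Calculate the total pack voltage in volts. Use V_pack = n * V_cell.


V_pack = n * V_cell = 12 * 4.058 = 48.696 V

48.696 V


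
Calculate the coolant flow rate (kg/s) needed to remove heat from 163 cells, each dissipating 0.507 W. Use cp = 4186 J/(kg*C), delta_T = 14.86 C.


Q_total = 163 * 0.507 = 82.641 W
m_dot = Q_total / (cp * dT) = 82.641 / (4186 * 14.86) = 0.001329 kg/s

0.001329 kg/s


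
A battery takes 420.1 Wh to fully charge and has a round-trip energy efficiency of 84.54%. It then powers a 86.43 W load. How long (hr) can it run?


Step 1: E_discharge = eta/100 * E_charge = 84.54/100 * 420.1 = 355.15 Wh
Step 2: t = E_discharge / P = 355.15 / 86.43 = 4.109 hr

4.109 hr


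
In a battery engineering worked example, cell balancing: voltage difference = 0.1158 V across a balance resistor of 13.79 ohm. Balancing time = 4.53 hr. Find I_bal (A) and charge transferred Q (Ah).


First, Ohm's law: I_bal = 0.1158 V / 13.79 ohm = 0.0083974 A
Then Q = I * t = 0.0083974 A * 4.53 hr = 0.03804 Ah

I=0.0083974 A, Q=0.03804 Ah


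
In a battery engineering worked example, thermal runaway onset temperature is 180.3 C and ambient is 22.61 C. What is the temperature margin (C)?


margin = T_onset - T_ambient = 180.3 - 22.61 = 157.69 C

157.69 C


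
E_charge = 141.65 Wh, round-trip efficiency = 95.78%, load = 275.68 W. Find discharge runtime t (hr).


Step 1: E_discharge = eta/100 * E_charge = 95.78/100 * 141.65 = 135.67 Wh
Step 2: t = E_discharge / P = 135.67 / 275.68 = 0.4921 hr

0.4921 hr


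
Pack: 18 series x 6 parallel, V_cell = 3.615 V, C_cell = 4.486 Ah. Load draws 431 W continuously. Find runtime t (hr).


Step 1: E_pack = Ns * V_cell * Np * C_cell = 18 * 3.615 * 6 * 4.486 = 1751.4 Wh
Step 2: t = E_pack / P = 1751.4 / 431 = 4.064 hr

4.064 hr


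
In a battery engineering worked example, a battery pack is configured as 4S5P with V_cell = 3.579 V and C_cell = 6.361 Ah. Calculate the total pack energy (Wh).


V_pack = 4 * 3.579 = 14.316 V
C_pack = 5 * 6.361 = 31.805 Ah
E = V_pack * C_pack = 14.316 * 31.805 = 455.3 Wh

455.3 Wh
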